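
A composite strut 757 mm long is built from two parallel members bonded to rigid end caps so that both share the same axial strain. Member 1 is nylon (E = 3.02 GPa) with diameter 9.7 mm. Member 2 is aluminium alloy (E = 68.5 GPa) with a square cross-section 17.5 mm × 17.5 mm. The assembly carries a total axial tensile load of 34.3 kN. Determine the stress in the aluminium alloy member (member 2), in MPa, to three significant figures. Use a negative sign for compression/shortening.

111 MPa

A_1 = 73.9 mm².
A_2 = 306.2 mm².
Equal strain + equilibrium ⇒ each member carries load in proportion to AE: A₁E₁ = 223200 N, A₂E₂ = 20980000 N, ΣAE = 21200000 N.
σ₂ = P·E₂/ΣAE = 34300·68500/21200000 = 110.8 MPa.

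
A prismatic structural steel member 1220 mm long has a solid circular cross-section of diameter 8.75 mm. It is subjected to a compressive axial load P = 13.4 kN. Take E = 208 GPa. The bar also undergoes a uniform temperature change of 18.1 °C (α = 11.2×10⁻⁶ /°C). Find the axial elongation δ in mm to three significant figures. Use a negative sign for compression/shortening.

A = 60.13 mm².
δ_mech = NL/(AE) = -13400·1220/(60.13·208000) = -1.307 mm.
δ_thermal = αLΔT = 11.2e-6·1220·18.1 = 0.2473 mm.
δ = δ_mech + δ_thermal = -1.06 mm.

-1.06 mm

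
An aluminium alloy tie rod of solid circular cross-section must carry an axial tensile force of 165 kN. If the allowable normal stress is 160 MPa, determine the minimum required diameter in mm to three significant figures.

Required area A ≥ P/σ_allow = 165000/160 = 1031 mm².
For a solid circular section, d ≥ √(4A/π) = 36.24 mm.

36.2 mm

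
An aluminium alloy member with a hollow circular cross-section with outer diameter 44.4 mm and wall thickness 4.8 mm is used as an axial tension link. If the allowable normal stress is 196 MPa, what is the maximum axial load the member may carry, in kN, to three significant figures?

A = 597.2 mm².
P_max = σ_allow · A = 196 · 597.2 = 117000 N = 117 kN.

117 kN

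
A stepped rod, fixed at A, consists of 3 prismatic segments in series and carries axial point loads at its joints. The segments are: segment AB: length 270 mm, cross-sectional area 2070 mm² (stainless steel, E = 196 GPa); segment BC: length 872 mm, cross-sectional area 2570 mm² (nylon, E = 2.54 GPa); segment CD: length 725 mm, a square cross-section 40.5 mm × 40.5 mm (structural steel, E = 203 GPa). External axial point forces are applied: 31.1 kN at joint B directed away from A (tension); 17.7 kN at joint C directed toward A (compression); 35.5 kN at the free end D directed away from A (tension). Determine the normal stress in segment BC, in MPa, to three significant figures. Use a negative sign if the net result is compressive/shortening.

6.93 MPa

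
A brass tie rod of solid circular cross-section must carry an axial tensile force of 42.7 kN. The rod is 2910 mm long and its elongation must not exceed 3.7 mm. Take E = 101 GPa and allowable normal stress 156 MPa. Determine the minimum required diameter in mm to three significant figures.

20.6 mm

Required area A ≥ P/σ_allow = 42700/156 = 273.7 mm².
For a solid circular section, d ≥ √(4A/π) = 18.67 mm.
Elongation limit: A ≥ PL/(Eδ_allow) = 42700·2910/(101000·3.7) = 332.5 mm² ⇒ d ≥ 20.58 mm.
The elongation limit governs.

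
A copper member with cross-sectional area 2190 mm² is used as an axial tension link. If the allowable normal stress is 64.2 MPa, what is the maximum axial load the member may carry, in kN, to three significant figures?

P_max = σ_allow · A = 64.2 · 2190 = 140600 N = 140.6 kN.

141 kN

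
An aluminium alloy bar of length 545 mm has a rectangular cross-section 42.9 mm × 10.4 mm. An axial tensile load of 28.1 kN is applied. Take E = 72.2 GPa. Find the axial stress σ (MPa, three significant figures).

A = 446.2 mm².
σ = N/A = 28100/446.2 = 62.98 MPa.

63.0 MPa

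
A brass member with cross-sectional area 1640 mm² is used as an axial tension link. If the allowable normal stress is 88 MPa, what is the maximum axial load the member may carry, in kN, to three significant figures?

144 kN

P_max = σ_allow · A = 88 · 1640 = 144300 N = 144.3 kN.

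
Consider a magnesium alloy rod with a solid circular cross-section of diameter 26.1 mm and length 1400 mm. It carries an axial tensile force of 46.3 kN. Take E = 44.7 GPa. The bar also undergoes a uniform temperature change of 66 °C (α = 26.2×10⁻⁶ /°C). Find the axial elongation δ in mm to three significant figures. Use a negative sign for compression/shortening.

5.13 mm

A = 535 mm².
δ_mech = NL/(AE) = 46300·1400/(535·44700) = 2.71 mm.
δ_thermal = αLΔT = 26.2e-6·1400·66 = 2.421 mm.
δ = δ_mech + δ_thermal = 5.131 mm.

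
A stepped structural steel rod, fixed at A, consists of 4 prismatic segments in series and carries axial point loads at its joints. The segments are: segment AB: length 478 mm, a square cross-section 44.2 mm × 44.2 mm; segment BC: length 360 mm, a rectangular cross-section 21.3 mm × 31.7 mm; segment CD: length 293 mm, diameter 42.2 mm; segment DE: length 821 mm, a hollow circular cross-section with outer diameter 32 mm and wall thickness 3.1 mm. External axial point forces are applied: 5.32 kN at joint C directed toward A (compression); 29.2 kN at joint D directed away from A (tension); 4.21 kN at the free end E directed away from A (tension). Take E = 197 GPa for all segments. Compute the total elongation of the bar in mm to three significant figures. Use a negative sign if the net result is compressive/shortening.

0.209 mm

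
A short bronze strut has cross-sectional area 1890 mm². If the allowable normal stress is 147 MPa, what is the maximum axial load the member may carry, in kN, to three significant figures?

278 kN

P_max = σ_allow · A = 147 · 1890 = 277800 N = 277.8 kN.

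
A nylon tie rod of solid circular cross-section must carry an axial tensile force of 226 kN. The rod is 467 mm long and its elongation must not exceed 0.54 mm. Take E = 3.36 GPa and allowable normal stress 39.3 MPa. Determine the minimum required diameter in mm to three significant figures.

Required area A ≥ P/σ_allow = 226000/39.3 = 5751 mm².
For a solid circular section, d ≥ √(4A/π) = 85.57 mm.
Elongation limit: A ≥ PL/(Eδ_allow) = 226000·467/(3360·0.54) = 58170 mm² ⇒ d ≥ 272.1 mm.
The elongation limit governs.

272 mm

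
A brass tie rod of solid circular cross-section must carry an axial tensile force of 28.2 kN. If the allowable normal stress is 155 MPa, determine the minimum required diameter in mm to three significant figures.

Required area A ≥ P/σ_allow = 28200/155 = 181.9 mm².
For a solid circular section, d ≥ √(4A/π) = 15.22 mm.

15.2 mm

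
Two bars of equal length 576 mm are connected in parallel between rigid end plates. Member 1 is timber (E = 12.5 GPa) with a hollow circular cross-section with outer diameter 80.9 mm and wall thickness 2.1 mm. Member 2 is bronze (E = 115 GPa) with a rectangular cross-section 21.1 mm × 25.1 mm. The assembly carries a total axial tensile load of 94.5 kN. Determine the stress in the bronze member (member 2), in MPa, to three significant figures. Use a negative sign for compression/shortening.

A_1 = 519.9 mm².
A_2 = 529.6 mm².
Equal strain + equilibrium ⇒ each member carries load in proportion to AE: A₁E₁ = 6498000 N, A₂E₂ = 60910000 N, ΣAE = 67400000 N.
σ₂ = P·E₂/ΣAE = 94500·115000/67400000 = 161.2 MPa.

161 MPa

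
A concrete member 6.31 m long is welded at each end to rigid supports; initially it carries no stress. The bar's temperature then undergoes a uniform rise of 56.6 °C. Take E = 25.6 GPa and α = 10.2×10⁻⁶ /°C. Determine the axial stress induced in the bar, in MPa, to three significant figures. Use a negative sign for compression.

Free thermal expansion αLΔT = 10.2e-6 · 6310 · 56.6 = 3.643 mm.
The walls impose strain ε = −(3.643)/6310 = -5.7732e-04; σ = Eε = 25600 · -5.7732e-04 = -14.78 MPa.

-14.8 MPa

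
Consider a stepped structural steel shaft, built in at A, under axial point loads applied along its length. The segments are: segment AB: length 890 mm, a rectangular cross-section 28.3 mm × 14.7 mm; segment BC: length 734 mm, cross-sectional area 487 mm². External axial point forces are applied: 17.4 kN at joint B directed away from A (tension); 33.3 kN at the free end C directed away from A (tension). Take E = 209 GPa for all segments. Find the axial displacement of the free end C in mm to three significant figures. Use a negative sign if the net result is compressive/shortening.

0.759 mm

Internal axial forces (sectioning from the free end, tension +): N_BC = 33.3 kN, N_AB = 50.7 kN.
A_AB = 416 mm².
δ_AB = 50700·890/(416·209000) = 0.519 mm
δ_BC = 33300·734/(487·209000) = 0.2401 mm
δ = Σδ_i = 0.7591 mm.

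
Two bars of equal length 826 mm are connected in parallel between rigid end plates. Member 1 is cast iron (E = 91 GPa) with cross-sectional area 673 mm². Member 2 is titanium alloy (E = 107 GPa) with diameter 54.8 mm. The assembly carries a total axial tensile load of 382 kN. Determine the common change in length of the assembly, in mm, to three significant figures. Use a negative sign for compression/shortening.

A_2 = 2359 mm².
Equal strain + equilibrium ⇒ each member carries load in proportion to AE: A₁E₁ = 61240000 N, A₂E₂ = 252400000 N, ΣAE = 313600000 N.
δ = PL/ΣAE = 382000·826/313600000 = 1.006 mm.

1.01 mm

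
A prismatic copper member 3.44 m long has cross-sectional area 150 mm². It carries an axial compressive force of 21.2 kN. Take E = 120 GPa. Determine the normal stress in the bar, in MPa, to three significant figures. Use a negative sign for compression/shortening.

σ = N/A = -21200/150 = -141.3 MPa.

-141 MPa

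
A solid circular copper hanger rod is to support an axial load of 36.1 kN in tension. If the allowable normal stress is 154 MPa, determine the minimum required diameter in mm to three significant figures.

Required area A ≥ P/σ_allow = 36100/154 = 234.4 mm².
For a solid circular section, d ≥ √(4A/π) = 17.28 mm.

17.3 mm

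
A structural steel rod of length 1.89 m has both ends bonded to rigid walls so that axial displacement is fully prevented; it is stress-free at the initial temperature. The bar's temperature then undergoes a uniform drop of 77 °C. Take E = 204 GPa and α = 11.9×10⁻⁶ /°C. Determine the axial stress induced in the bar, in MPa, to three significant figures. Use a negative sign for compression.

187 MPa

Free thermal expansion αLΔT = 11.9e-6 · 1890 · -77 = -1.732 mm.
The walls impose strain ε = −(-1.732)/1890 = 9.1630e-04; σ = Eε = 204000 · 9.1630e-04 = 186.9 MPa.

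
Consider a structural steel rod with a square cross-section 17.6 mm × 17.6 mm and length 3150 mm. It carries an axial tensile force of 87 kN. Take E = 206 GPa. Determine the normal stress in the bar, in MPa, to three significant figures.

281 MPa

A = 309.8 mm².
σ = N/A = 87000/309.8 = 280.9 MPa.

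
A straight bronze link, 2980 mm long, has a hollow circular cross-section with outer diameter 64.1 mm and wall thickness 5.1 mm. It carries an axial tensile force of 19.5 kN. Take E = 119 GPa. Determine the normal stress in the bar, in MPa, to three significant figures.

A = 945.3 mm².
σ = N/A = 19500/945.3 = 20.63 MPa.

20.6 MPa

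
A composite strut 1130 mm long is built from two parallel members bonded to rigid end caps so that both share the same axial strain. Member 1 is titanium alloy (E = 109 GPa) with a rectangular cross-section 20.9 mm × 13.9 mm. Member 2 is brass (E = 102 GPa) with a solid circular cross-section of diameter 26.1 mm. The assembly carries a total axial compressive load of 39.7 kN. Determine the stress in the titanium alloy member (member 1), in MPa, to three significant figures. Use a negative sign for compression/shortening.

A_1 = 290.5 mm².
A_2 = 535 mm².
Equal strain + equilibrium ⇒ each member carries load in proportion to AE: A₁E₁ = 31670000 N, A₂E₂ = 54570000 N, ΣAE = 86240000 N.
σ₁ = P·E₁/ΣAE = -39700·109000/86240000 = -50.18 MPa.

-50.2 MPa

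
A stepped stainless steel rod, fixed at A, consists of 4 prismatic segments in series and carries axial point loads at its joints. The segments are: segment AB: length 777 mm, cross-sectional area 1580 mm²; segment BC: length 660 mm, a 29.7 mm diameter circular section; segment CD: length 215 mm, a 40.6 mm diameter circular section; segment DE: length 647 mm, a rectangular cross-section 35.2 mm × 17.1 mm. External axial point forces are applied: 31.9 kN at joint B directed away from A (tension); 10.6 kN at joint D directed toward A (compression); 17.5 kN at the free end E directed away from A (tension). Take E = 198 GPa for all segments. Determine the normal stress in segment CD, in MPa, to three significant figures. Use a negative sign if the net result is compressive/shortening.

5.33 MPa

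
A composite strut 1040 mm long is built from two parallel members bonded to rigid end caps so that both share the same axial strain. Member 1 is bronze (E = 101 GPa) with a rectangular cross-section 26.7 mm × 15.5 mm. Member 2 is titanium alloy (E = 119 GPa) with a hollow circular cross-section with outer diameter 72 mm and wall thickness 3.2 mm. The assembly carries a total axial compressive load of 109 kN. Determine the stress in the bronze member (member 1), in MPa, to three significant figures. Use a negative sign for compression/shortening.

A_1 = 413.8 mm².
A_2 = 691.7 mm².
Equal strain + equilibrium ⇒ each member carries load in proportion to AE: A₁E₁ = 41800000 N, A₂E₂ = 82310000 N, ΣAE = 124100000 N.
σ₁ = P·E₁/ΣAE = -109000·101000/124100000 = -88.71 MPa.

-88.7 MPa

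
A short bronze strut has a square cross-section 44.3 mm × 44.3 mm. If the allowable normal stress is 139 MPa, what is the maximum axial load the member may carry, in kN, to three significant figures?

273 kN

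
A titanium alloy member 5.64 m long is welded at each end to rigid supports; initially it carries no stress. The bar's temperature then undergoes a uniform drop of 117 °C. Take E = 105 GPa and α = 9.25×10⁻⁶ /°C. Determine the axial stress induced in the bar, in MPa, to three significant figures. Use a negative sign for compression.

114 MPa

Free thermal expansion αLΔT = 9.25e-6 · 5640 · -117 = -6.104 mm.
The walls impose strain ε = −(-6.104)/5640 = 1.0822e-03; σ = Eε = 105000 · 1.0822e-03 = 113.6 MPa.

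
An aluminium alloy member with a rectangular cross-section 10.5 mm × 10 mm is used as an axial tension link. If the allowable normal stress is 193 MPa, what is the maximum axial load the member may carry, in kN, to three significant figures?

20.3 kN

A = 105 mm².
P_max = σ_allow · A = 193 · 105 = 20260 N = 20.27 kN.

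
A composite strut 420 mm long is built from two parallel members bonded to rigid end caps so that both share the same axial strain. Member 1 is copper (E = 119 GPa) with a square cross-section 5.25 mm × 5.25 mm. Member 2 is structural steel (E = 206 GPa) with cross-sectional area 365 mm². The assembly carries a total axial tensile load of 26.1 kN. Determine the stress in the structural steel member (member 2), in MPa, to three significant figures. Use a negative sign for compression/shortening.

68.5 MPa

A_1 = 27.56 mm².
Equal strain + equilibrium ⇒ each member carries load in proportion to AE: A₁E₁ = 3280000 N, A₂E₂ = 75190000 N, ΣAE = 78470000 N.
σ₂ = P·E₂/ΣAE = 26100·206000/78470000 = 68.52 MPa.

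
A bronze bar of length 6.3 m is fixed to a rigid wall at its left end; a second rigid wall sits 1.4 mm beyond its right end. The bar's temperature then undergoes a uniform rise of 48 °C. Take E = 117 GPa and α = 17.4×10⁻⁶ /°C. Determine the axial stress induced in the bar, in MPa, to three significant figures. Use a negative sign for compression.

-71.7 MPa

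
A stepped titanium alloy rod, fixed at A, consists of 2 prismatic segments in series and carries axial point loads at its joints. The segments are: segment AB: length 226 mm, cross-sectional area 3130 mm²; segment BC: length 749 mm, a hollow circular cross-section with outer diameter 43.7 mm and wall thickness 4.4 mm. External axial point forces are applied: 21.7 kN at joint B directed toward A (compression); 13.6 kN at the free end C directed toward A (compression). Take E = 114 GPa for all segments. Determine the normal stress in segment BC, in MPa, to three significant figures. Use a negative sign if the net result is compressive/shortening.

Internal axial forces (sectioning from the free end, tension +): N_BC = -13.6 kN, N_AB = -35.3 kN.
A_BC = 543.2 mm².
σ_BC = N_BC/A_BC = -13600/543.2 = -25.03 MPa.

-25.0 MPa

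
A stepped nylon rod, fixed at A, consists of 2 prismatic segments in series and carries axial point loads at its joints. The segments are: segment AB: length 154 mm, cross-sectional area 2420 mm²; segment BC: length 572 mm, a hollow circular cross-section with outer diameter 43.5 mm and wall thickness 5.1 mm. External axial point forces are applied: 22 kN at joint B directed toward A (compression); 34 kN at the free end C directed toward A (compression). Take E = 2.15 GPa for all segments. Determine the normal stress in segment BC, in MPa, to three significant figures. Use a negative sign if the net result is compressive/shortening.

Internal axial forces (sectioning from the free end, tension +): N_BC = -34 kN, N_AB = -56 kN.
A_BC = 615.2 mm².
σ_BC = N_BC/A_BC = -34000/615.2 = -55.26 MPa.

-55.3 MPa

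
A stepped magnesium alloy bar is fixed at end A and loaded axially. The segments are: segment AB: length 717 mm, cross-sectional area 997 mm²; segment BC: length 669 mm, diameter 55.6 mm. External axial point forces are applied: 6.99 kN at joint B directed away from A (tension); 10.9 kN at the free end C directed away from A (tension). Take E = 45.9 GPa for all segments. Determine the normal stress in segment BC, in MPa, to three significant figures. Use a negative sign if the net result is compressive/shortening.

Internal axial forces (sectioning from the free end, tension +): N_BC = 10.9 kN, N_AB = 17.89 kN.
A_BC = 2428 mm².
σ_BC = N_BC/A_BC = 10900/2428 = 4.489 MPa.

4.49 MPa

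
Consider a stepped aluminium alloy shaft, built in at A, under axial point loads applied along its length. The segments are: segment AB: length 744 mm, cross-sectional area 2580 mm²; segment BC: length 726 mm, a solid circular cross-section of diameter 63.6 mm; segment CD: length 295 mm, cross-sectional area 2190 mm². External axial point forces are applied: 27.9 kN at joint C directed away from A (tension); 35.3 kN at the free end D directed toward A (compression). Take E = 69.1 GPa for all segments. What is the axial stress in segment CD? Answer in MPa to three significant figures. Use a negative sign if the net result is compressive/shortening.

Internal axial forces (sectioning from the free end, tension +): N_CD = -35.3 kN, N_BC = -7.4 kN, N_AB = -7.4 kN.
σ_CD = N_CD/A_CD = -35300/2190 = -16.12 MPa.

-16.1 MPa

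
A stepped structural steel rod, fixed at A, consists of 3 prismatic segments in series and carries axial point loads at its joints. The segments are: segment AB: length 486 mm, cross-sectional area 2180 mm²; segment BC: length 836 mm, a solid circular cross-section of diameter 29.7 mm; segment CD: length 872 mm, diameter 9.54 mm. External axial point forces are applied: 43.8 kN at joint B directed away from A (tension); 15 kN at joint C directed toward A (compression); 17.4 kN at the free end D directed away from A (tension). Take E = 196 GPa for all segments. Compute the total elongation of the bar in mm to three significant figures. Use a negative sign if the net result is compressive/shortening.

Internal axial forces (sectioning from the free end, tension +): N_CD = 17.4 kN, N_BC = 2.4 kN, N_AB = 46.2 kN.
A_BC = 692.8 mm².
A_CD = 71.48 mm².
δ_AB = 46200·486/(2180·196000) = 0.05255 mm
δ_BC = 2400·836/(692.8·196000) = 0.01478 mm
δ_CD = 17400·872/(71.48·196000) = 1.083 mm
δ = Σδ_i = 1.15 mm.

1.15 mm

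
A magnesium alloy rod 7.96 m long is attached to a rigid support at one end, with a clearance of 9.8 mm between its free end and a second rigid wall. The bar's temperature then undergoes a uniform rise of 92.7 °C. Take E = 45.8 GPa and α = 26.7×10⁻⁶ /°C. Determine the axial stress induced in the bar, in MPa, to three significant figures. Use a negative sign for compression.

Free thermal expansion αLΔT = 26.7e-6 · 7960 · 92.7 = 19.7 mm.
The walls engage after the gap closes; constrained expansion = 19.7 − 9.8 = 9.902 mm.
The walls impose strain ε = −(9.902)/7960 = -1.2439e-03; σ = Eε = 45800 · -1.2439e-03 = -56.97 MPa.

-57.0 MPa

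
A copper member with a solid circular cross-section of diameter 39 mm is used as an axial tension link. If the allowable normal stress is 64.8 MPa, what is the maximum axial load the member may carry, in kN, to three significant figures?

A = 1195 mm².
P_max = σ_allow · A = 64.8 · 1195 = 77410 N = 77.41 kN.

77.4 kN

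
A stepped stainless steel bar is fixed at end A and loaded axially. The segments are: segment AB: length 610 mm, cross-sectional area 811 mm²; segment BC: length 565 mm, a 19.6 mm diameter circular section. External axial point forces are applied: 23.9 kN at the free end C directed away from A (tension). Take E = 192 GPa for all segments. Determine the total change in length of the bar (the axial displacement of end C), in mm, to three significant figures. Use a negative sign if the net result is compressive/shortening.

0.327 mm

Internal axial forces (sectioning from the free end, tension +): N_BC = 23.9 kN, N_AB = 23.9 kN.
A_BC = 301.7 mm².
δ_AB = 23900·610/(811·192000) = 0.09363 mm
δ_BC = 23900·565/(301.7·192000) = 0.2331 mm
δ = Σδ_i = 0.3267 mm.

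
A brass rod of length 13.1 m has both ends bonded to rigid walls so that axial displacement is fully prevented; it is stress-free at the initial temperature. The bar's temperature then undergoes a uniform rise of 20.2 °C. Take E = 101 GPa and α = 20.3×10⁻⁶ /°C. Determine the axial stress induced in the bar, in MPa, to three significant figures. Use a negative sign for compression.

Free thermal expansion αLΔT = 20.3e-6 · 13100 · 20.2 = 5.372 mm.
The walls impose strain ε = −(5.372)/13100 = -4.1006e-04; σ = Eε = 101000 · -4.1006e-04 = -41.42 MPa.

-41.4 MPa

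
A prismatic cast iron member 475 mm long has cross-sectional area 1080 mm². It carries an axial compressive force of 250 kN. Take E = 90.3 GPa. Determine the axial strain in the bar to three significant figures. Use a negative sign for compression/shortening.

-0.00256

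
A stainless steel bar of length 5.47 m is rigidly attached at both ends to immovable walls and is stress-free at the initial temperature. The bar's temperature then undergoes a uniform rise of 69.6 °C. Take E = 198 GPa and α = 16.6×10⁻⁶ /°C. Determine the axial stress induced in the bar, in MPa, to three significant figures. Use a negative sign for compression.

-229 MPa

Free thermal expansion αLΔT = 16.6e-6 · 5470 · 69.6 = 6.32 mm.
The walls impose strain ε = −(6.32)/5470 = -1.1554e-03; σ = Eε = 198000 · -1.1554e-03 = -228.8 MPa.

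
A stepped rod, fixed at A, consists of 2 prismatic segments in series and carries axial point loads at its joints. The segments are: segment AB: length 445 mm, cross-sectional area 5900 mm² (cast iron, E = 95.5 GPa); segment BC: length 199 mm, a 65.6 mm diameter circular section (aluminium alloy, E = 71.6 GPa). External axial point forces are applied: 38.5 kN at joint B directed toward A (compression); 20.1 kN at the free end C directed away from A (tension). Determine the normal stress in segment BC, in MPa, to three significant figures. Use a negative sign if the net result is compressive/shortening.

Internal axial forces (sectioning from the free end, tension +): N_BC = 20.1 kN, N_AB = -18.4 kN.
A_BC = 3380 mm².
σ_BC = N_BC/A_BC = 20100/3380 = 5.947 MPa.

5.95 MPa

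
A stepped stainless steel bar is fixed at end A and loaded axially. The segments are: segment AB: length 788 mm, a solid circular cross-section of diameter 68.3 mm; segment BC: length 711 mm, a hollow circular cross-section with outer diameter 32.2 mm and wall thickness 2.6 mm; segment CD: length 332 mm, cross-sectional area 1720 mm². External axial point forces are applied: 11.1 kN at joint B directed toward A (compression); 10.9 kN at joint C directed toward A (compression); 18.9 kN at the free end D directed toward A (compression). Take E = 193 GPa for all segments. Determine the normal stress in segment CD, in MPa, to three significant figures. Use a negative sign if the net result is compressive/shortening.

-11.0 MPa

Internal axial forces (sectioning from the free end, tension +): N_CD = -18.9 kN, N_BC = -29.8 kN, N_AB = -40.9 kN.
σ_CD = N_CD/A_CD = -18900/1720 = -10.99 MPa.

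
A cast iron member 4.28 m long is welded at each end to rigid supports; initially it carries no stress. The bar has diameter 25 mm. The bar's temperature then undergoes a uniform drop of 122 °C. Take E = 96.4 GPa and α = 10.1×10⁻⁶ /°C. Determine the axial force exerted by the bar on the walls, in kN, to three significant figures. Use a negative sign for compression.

58.3 kN

Free thermal expansion αLΔT = 10.1e-6 · 4280 · -122 = -5.274 mm.
The walls impose strain ε = −(-5.274)/4280 = 1.2322e-03; σ = Eε = 96400 · 1.2322e-03 = 118.8 MPa.
Wall reaction R = σ·A = 118.8·490.9 = 58310 N = 58.31 kN.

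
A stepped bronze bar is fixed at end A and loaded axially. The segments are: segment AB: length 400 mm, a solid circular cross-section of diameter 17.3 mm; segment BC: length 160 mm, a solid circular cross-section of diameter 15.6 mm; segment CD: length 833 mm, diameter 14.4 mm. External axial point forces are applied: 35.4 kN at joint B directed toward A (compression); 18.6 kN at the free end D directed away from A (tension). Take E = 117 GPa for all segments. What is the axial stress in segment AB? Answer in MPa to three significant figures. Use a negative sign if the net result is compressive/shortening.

-71.5 MPa

Internal axial forces (sectioning from the free end, tension +): N_CD = 18.6 kN, N_BC = 18.6 kN, N_AB = -16.8 kN.
A_AB = 235.1 mm².
σ_AB = N_AB/A_AB = -16800/235.1 = -71.47 MPa.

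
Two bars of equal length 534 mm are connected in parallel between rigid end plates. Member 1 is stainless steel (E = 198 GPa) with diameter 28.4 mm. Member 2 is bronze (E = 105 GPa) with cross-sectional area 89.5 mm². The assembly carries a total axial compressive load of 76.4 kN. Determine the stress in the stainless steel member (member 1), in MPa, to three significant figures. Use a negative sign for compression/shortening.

A_1 = 633.5 mm².
Equal strain + equilibrium ⇒ each member carries load in proportion to AE: A₁E₁ = 125400000 N, A₂E₂ = 9398000 N, ΣAE = 134800000 N.
σ₁ = P·E₁/ΣAE = -76400·198000/134800000 = -112.2 MPa.

-112 MPa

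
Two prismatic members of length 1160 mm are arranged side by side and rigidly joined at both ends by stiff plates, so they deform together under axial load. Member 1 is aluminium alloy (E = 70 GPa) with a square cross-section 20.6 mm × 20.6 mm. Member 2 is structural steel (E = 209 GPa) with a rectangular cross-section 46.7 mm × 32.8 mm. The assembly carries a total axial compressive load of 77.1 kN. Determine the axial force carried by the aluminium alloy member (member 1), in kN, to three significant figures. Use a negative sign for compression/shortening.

A_1 = 424.4 mm².
A_2 = 1532 mm².
Equal strain + equilibrium ⇒ each member carries load in proportion to AE: A₁E₁ = 29710000 N, A₂E₂ = 320100000 N, ΣAE = 349800000 N.
F₁ = P·A₁E₁/ΣAE = -77100·29710000/349800000 = -6547 N.

-6.55 kN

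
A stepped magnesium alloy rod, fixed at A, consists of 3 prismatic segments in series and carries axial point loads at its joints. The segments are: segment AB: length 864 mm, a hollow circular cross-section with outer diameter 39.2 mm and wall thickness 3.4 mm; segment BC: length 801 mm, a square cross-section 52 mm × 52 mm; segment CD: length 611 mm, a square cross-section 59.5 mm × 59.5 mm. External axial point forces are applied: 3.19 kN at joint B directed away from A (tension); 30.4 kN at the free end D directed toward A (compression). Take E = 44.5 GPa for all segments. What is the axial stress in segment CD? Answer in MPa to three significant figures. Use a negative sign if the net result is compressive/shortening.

Internal axial forces (sectioning from the free end, tension +): N_CD = -30.4 kN, N_BC = -30.4 kN, N_AB = -27.21 kN.
A_CD = 3540 mm².
σ_CD = N_CD/A_CD = -30400/3540 = -8.587 MPa.

-8.59 MPa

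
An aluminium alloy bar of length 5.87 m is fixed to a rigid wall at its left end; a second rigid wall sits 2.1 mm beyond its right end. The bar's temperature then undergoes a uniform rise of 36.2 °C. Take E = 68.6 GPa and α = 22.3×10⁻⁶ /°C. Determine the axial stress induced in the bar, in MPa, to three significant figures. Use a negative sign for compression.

-30.8 MPa

Free thermal expansion αLΔT = 22.3e-6 · 5870 · 36.2 = 4.739 mm.
The walls engage after the gap closes; constrained expansion = 4.739 − 2.1 = 2.639 mm.
The walls impose strain ε = −(2.639)/5870 = -4.4951e-04; σ = Eε = 68600 · -4.4951e-04 = -30.84 MPa.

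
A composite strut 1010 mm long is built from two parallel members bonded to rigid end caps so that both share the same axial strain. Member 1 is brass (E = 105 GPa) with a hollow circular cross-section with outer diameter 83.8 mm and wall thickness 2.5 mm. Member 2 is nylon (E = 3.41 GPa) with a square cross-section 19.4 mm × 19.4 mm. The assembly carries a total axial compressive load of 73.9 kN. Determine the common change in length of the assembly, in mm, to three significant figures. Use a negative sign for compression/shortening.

-1.09 mm

A_1 = 638.5 mm².
A_2 = 376.4 mm².
Equal strain + equilibrium ⇒ each member carries load in proportion to AE: A₁E₁ = 67050000 N, A₂E₂ = 1283000 N, ΣAE = 68330000 N.
δ = PL/ΣAE = -73900·1010/68330000 = -1.092 mm.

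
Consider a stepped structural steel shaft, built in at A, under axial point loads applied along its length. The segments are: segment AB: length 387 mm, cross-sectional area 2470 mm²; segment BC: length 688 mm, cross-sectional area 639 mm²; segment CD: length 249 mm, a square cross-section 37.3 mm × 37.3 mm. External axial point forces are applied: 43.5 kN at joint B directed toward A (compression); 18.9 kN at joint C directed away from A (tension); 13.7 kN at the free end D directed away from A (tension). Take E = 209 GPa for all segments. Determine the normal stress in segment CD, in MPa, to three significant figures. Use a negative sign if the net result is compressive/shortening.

Internal axial forces (sectioning from the free end, tension +): N_CD = 13.7 kN, N_BC = 32.6 kN, N_AB = -10.9 kN.
A_CD = 1391 mm².
σ_CD = N_CD/A_CD = 13700/1391 = 9.847 MPa.

9.85 MPa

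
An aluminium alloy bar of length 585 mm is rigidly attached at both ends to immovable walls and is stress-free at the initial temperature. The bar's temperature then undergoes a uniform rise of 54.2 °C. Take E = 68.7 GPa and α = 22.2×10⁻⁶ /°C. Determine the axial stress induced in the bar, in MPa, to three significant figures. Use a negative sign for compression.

-82.7 MPa

Free thermal expansion αLΔT = 22.2e-6 · 585 · 54.2 = 0.7039 mm.
The walls impose strain ε = −(0.7039)/585 = -1.2032e-03; σ = Eε = 68700 · -1.2032e-03 = -82.66 MPa.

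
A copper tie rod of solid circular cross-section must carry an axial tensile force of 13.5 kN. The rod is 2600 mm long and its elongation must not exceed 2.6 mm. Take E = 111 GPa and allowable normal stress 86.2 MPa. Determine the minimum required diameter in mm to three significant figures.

Required area A ≥ P/σ_allow = 13500/86.2 = 156.6 mm².
For a solid circular section, d ≥ √(4A/π) = 14.12 mm.
Elongation limit: A ≥ PL/(Eδ_allow) = 13500·2600/(111000·2.6) = 121.6 mm² ⇒ d ≥ 12.44 mm.
The stress limit governs.

14.1 mm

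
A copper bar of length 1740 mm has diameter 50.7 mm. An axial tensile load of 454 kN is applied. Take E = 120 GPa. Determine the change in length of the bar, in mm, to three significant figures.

3.26 mm

A = 2019 mm².
δ_mech = NL/(AE) = 454000·1740/(2019·120000) = 3.261 mm.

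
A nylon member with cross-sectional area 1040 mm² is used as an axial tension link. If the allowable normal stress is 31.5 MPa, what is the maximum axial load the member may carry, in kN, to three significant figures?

32.8 kN

P_max = σ_allow · A = 31.5 · 1040 = 32760 N = 32.76 kN.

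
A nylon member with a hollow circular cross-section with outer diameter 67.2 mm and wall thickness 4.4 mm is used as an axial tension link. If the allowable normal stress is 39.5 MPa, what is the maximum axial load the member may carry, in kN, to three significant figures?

A = 868.1 mm².
P_max = σ_allow · A = 39.5 · 868.1 = 34290 N = 34.29 kN.

34.3 kN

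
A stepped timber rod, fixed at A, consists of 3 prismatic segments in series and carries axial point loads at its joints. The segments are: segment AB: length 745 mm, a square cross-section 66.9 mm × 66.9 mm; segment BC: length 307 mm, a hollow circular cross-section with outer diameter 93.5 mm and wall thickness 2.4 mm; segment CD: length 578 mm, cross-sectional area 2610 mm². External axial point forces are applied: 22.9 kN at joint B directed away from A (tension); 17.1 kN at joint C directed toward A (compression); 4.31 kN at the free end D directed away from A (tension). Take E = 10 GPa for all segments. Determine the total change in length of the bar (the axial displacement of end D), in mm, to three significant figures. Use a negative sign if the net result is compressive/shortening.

-0.308 mm

Internal axial forces (sectioning from the free end, tension +): N_CD = 4.31 kN, N_BC = -12.79 kN, N_AB = 10.11 kN.
A_AB = 4476 mm².
A_BC = 686.9 mm².
δ_AB = 10110·745/(4476·10000) = 0.1683 mm
δ_BC = -12790·307/(686.9·10000) = -0.5716 mm
δ_CD = 4310·578/(2610·10000) = 0.09545 mm
δ = Σδ_i = -0.3079 mm.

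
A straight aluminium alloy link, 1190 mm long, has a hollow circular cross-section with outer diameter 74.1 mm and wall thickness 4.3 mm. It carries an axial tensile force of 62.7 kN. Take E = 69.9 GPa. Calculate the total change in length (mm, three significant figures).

A = 942.9 mm².
δ_mech = NL/(AE) = 62700·1190/(942.9·69900) = 1.132 mm.

1.13 mm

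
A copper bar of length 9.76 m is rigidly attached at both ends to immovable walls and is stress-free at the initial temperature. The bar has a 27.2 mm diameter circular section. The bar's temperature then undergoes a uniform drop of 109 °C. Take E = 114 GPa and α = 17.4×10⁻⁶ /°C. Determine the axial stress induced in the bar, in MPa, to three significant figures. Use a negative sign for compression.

216 MPa

Free thermal expansion αLΔT = 17.4e-6 · 9760 · -109 = -18.51 mm.
The walls impose strain ε = −(-18.51)/9760 = 1.8966e-03; σ = Eε = 114000 · 1.8966e-03 = 216.2 MPa.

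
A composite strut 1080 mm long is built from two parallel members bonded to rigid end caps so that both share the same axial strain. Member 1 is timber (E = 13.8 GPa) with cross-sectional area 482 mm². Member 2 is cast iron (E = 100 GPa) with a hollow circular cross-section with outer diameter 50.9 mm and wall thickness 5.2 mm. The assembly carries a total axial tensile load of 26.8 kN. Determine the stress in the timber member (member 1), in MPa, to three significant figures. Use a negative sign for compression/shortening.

4.55 MPa

A_2 = 746.6 mm².
Equal strain + equilibrium ⇒ each member carries load in proportion to AE: A₁E₁ = 6652000 N, A₂E₂ = 74660000 N, ΣAE = 81310000 N.
σ₁ = P·E₁/ΣAE = 26800·13800/81310000 = 4.549 MPa.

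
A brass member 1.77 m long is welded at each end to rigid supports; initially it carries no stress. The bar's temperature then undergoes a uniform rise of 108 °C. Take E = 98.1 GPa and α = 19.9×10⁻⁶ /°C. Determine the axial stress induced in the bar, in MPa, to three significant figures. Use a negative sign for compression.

Free thermal expansion αLΔT = 19.9e-6 · 1770 · 108 = 3.804 mm.
The walls impose strain ε = −(3.804)/1770 = -2.1492e-03; σ = Eε = 98100 · -2.1492e-03 = -210.8 MPa.

-211 MPa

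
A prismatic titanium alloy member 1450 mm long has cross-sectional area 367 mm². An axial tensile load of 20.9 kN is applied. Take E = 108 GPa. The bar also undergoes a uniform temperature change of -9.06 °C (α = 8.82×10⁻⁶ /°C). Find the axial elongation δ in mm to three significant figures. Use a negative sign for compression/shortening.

0.649 mm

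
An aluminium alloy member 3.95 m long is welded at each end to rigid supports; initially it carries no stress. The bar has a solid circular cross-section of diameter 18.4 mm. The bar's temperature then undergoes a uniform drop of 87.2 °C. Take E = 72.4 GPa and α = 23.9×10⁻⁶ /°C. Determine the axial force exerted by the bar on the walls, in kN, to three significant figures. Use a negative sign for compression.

40.1 kN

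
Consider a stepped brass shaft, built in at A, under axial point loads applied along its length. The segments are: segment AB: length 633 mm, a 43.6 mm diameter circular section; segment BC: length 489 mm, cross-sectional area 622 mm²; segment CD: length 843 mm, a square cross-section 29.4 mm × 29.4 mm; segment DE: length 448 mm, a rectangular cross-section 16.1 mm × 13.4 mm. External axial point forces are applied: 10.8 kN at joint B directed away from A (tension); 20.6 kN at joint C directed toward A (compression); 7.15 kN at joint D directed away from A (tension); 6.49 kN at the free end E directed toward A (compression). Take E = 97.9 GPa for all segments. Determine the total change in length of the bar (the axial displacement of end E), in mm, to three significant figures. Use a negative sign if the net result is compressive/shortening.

-0.331 mm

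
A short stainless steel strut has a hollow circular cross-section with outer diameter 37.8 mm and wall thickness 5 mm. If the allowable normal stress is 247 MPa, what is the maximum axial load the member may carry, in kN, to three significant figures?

127 kN

A = 515.2 mm².
P_max = σ_allow · A = 247 · 515.2 = 127300 N = 127.3 kN.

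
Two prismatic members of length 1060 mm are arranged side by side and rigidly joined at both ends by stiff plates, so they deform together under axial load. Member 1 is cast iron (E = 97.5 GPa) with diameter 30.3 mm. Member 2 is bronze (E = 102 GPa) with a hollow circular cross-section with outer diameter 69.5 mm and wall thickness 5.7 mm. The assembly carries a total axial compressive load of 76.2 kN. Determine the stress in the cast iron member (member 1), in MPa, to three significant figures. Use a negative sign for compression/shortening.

A_1 = 721.1 mm².
A_2 = 1142 mm².
Equal strain + equilibrium ⇒ each member carries load in proportion to AE: A₁E₁ = 70300000 N, A₂E₂ = 116500000 N, ΣAE = 186800000 N.
σ₁ = P·E₁/ΣAE = -76200·97500/186800000 = -39.76 MPa.

-39.8 MPa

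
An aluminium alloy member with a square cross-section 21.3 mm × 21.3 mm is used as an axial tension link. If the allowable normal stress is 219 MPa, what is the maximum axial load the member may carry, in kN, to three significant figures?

99.4 kN

A = 453.7 mm².
P_max = σ_allow · A = 219 · 453.7 = 99360 N = 99.36 kN.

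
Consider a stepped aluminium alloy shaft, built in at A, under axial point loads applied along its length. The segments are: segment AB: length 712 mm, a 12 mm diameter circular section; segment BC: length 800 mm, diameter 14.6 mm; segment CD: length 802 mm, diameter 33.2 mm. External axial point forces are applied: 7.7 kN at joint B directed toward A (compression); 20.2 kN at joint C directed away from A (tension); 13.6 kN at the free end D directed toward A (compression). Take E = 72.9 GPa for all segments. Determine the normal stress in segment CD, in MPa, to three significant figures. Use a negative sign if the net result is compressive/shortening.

-15.7 MPa

Internal axial forces (sectioning from the free end, tension +): N_CD = -13.6 kN, N_BC = 6.6 kN, N_AB = -1.1 kN.
A_CD = 865.7 mm².
σ_CD = N_CD/A_CD = -13600/865.7 = -15.71 MPa.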